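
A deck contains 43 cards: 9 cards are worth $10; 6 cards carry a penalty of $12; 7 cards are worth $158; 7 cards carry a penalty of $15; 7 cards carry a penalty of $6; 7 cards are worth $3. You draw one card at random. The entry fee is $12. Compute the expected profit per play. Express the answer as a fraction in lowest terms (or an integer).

482/43 dollars

E[payout] = (9/43)·10 + (6/43)·(-12) + (7/43)·158 + (7/43)·(-15) + (7/43)·(-6) + (7/43)·3 = 998/43
Expected profit = 998/43 − 12 = 482/43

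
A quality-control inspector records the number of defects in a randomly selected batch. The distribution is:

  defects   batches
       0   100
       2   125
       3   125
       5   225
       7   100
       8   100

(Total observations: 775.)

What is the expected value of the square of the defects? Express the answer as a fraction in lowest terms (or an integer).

Total = 775, so P(defects=0) = 100/775, etc.
E[X²] = (4/31)·0 + (5/31)·4 + (5/31)·9 + (9/31)·25 + (4/31)·49 + (4/31)·64
     = 742/31

742/31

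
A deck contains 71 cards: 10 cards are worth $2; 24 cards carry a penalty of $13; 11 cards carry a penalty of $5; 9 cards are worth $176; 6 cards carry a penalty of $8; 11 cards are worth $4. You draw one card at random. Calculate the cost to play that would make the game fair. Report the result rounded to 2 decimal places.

E[payout] = (10/71)·2 + (24/71)·(-13) + (11/71)·(-5) + (9/71)·176 + (6/71)·(-8) + (11/71)·4 = 1233/71
Fair fee = E[payout] = 1233/71 ≈ $17.37

$17.37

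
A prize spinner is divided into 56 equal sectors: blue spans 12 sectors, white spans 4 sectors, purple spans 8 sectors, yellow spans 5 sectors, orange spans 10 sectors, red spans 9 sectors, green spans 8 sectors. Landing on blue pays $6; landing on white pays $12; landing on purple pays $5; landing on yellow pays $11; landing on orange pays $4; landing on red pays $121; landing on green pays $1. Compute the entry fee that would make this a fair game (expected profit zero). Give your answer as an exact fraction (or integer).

169/7 dollars

E[payout] = (12/56)·6 + (4/56)·12 + (8/56)·5 + (5/56)·11 + (10/56)·4 + (9/56)·121 + (8/56)·1 = 169/7
Fair fee = E[payout] = 169/7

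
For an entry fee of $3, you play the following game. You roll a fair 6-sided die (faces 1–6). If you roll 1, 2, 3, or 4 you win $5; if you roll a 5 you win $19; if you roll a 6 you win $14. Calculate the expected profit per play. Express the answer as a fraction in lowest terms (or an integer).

E[payout] = (2/3)·5 + (1/6)·14 + (1/6)·19 = 53/6
Expected profit = 53/6 − 3 = 35/6

35/6 dollars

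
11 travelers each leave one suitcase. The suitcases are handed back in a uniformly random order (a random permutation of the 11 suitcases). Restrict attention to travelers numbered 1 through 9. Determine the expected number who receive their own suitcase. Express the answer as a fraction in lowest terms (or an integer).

9/11

Let Xᵢ = 1 if person i gets their own suitcase. For each i, P(Xᵢ=1) = 1/11.
By linearity of expectation, E[X₁+…+X_9] = 9·(1/11) = 9/11.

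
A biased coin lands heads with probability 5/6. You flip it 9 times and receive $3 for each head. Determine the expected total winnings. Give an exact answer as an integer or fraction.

E[#heads] = 9·5/6 = 15/2 (linearity over flips).
E[winnings] = 3·15/2 = 45/2.

45/2 dollars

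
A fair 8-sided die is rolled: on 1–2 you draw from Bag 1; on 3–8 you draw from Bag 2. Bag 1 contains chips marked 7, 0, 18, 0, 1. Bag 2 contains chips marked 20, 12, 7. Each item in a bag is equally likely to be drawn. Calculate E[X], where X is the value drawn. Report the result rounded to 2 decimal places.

11.05

E[X | Bag 1] = (7 + 0 + 18 + 0 + 1)/5 = 26/5
E[X | Bag 2] = (20 + 12 + 7)/3 = 13
E[X] = (1/4)·26/5 + (3/4)·13 = 221/20 ≈ 11.05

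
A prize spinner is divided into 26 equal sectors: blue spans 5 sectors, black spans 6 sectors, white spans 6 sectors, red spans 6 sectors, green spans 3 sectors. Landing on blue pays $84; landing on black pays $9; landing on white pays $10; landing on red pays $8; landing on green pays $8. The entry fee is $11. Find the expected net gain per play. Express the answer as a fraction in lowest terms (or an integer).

160/13 dollars

E[payout] = (5/26)·84 + (6/26)·9 + (6/26)·10 + (6/26)·8 + (3/26)·8 = 303/13
Expected profit = 303/13 − 11 = 160/13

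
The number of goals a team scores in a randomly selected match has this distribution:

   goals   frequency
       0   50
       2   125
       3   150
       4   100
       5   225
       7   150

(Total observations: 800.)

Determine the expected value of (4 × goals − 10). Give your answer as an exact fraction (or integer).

Total = 800, so P(goals=0) = 50/800, etc.
E[4x-10] = (1/16)·(-10) + (5/32)·(-2) + (3/16)·2 + (1/8)·6 + (9/32)·10 + (3/16)·18
     = 51/8

51/8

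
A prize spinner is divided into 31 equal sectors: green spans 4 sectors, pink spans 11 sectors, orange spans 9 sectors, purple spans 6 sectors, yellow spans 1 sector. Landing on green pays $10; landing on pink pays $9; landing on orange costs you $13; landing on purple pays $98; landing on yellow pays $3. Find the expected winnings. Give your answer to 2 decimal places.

E[payout] = (4/31)·10 + (11/31)·9 + (9/31)·(-13) + (6/31)·98 + (1/31)·3 = 613/31
≈ $19.77

$19.77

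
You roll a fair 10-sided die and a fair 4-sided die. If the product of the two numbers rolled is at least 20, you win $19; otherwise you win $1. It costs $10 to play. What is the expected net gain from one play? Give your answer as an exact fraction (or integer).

E[payout] = (29/40)·1 + (11/40)·19 = 119/20
Expected profit = 119/20 − 10 = -81/20

-81/20 dollars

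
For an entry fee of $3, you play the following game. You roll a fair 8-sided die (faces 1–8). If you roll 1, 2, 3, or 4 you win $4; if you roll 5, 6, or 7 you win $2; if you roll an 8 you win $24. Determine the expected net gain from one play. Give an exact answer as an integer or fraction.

E[payout] = (3/8)·2 + (1/2)·4 + (1/8)·24 = 23/4
Expected profit = 23/4 − 3 = 11/4

11/4 dollars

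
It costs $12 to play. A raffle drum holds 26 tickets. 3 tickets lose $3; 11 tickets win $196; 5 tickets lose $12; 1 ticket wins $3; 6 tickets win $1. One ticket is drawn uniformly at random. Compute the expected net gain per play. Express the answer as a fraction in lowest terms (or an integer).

892/13 dollars

E[payout] = (3/26)·(-3) + (11/26)·196 + (5/26)·(-12) + (1/26)·3 + (6/26)·1 = 1048/13
Expected profit = 1048/13 − 12 = 892/13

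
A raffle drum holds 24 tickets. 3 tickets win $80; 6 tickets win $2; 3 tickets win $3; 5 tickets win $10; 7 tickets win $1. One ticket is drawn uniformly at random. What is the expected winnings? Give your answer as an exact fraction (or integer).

E[payout] = (3/24)·80 + (6/24)·2 + (3/24)·3 + (5/24)·10 + (7/24)·1 = 53/4

53/4 dollars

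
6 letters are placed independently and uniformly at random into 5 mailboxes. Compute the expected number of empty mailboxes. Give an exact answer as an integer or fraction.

4096/3125

Let Xⱼ=1 if mailbox j is empty. P(Xⱼ=1) = ((5-1)/5)^6 = 4096/15625.
By linearity, E[#empty] = 5·4096/15625 = 4096/3125.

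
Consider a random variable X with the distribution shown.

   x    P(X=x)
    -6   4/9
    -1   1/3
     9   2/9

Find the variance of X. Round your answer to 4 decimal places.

33.3333

E[X] = (4/9)·(-6) + (1/3)·(-1) + (2/9)·9 = -1
E[X²] = (4/9)·36 + (1/3)·1 + (2/9)·81 = 103/3
Var(X) = 103/3 − (-1)² = 100/3 ≈ 33.3333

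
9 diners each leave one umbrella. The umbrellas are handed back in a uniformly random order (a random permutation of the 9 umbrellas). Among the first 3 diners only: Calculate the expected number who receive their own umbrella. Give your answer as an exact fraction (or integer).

1/3

Let Xᵢ = 1 if person i gets their own umbrella. For each i, P(Xᵢ=1) = 1/9.
By linearity of expectation, E[X₁+…+X_3] = 3·(1/9) = 1/3.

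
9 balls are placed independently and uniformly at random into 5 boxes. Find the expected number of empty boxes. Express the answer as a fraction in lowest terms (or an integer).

Let Xⱼ=1 if box j is empty. P(Xⱼ=1) = ((5-1)/5)^9 = 262144/1953125.
By linearity, E[#empty] = 5·262144/1953125 = 262144/390625.

262144/390625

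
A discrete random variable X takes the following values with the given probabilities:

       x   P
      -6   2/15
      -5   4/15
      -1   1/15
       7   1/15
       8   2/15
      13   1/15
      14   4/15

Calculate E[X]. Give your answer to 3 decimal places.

3.933

E[X] = (2/15)·(-6) + (4/15)·(-5) + (1/15)·(-1) + (1/15)·7 + (2/15)·8 + (1/15)·13 + (4/15)·14
     = 59/15 ≈ 3.933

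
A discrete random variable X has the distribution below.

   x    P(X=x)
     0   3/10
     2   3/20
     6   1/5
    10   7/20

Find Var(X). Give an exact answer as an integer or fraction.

E[X] = (3/10)·0 + (3/20)·2 + (1/5)·6 + (7/20)·10 = 5
E[X²] = (3/10)·0 + (3/20)·4 + (1/5)·36 + (7/20)·100 = 214/5
Var(X) = 214/5 − (5)² = 89/5

89/5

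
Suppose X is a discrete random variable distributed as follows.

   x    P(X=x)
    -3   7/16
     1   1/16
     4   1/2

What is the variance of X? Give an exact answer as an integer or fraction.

E[X] = (7/16)·(-3) + (1/16)·1 + (1/2)·4 = 3/4
E[X²] = (7/16)·9 + (1/16)·1 + (1/2)·16 = 12
Var(X) = 12 − (3/4)² = 183/16

183/16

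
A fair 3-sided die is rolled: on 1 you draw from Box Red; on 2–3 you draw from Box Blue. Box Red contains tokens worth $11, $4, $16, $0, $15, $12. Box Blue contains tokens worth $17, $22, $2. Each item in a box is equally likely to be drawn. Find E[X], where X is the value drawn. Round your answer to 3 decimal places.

$12.333

E[X | Box Red] = (11 + 4 + 16 + 0 + 15 + 12)/6 = 29/3
E[X | Box Blue] = (17 + 22 + 2)/3 = 41/3
E[X] = (1/3)·29/3 + (2/3)·41/3 = 37/3 ≈ 12.333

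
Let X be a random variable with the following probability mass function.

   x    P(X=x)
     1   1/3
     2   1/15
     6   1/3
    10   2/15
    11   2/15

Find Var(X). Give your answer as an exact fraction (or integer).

3224/225

E[X] = (1/3)·1 + (1/15)·2 + (1/3)·6 + (2/15)·10 + (2/15)·11 = 79/15
E[X²] = (1/3)·1 + (1/15)·4 + (1/3)·36 + (2/15)·100 + (2/15)·121 = 631/15
Var(X) = 631/15 − (79/15)² = 3224/225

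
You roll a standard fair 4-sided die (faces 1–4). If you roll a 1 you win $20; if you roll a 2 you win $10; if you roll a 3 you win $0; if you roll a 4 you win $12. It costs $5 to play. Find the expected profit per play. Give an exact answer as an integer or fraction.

11/2 dollars

E[payout] = (1/4)·0 + (1/4)·10 + (1/4)·12 + (1/4)·20 = 21/2
Expected profit = 21/2 − 5 = 11/2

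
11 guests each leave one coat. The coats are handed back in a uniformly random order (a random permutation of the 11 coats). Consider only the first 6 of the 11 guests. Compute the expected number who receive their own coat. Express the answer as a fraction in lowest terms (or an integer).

Let Xᵢ = 1 if person i gets their own coat. For each i, P(Xᵢ=1) = 1/11.
By linearity of expectation, E[X₁+…+X_6] = 6·(1/11) = 6/11.

6/11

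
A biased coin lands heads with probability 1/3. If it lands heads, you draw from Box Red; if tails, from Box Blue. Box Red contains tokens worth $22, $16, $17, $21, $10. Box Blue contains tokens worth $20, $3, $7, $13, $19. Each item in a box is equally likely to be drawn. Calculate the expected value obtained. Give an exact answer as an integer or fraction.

$14

E[X | Box Red] = (22 + 16 + 17 + 21 + 10)/5 = 86/5
E[X | Box Blue] = (20 + 3 + 7 + 13 + 19)/5 = 62/5
E[X] = (1/3)·86/5 + (2/3)·62/5 = 14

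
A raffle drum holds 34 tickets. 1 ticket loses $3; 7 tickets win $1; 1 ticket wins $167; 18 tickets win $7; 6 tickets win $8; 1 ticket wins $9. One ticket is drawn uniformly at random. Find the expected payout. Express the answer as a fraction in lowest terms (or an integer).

E[payout] = (1/34)·(-3) + (7/34)·1 + (1/34)·167 + (18/34)·7 + (6/34)·8 + (1/34)·9 = 177/17

177/17 dollars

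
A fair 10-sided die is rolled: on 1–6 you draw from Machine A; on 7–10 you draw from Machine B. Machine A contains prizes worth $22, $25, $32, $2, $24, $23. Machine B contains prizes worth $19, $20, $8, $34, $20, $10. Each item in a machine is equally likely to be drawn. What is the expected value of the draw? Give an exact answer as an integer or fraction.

101/5 dollars

E[X | Machine A] = (22 + 25 + 32 + 2 + 24 + 23)/6 = 64/3
E[X | Machine B] = (19 + 20 + 8 + 34 + 20 + 10)/6 = 37/2
E[X] = (3/5)·64/3 + (2/5)·37/2 = 101/5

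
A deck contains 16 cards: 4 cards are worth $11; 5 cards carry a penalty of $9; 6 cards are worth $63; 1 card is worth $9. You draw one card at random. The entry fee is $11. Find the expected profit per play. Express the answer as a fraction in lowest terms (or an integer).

E[payout] = (4/16)·11 + (5/16)·(-9) + (6/16)·63 + (1/16)·9 = 193/8
Expected profit = 193/8 − 11 = 105/8

105/8 dollars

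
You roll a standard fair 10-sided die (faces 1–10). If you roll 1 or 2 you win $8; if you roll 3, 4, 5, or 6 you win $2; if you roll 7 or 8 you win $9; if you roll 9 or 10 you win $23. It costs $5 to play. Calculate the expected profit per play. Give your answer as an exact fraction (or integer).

E[payout] = (2/5)·2 + (1/5)·8 + (1/5)·9 + (1/5)·23 = 44/5
Expected profit = 44/5 − 5 = 19/5

19/5 dollars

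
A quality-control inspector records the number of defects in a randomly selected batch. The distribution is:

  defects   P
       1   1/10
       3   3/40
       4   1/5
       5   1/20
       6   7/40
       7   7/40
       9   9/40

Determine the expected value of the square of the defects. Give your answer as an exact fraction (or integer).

E[X²] = (1/10)·1 + (3/40)·9 + (1/5)·16 + (1/20)·25 + (7/40)·36 + (7/40)·49 + (9/40)·81
     = 1533/40

1533/40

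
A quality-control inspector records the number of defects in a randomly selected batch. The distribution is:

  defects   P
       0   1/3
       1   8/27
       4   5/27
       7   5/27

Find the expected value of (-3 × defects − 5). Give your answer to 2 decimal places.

-12.00

E[-3x-5] = (1/3)·(-5) + (8/27)·(-8) + (5/27)·(-17) + (5/27)·(-26)
     = -12 ≈ -12.00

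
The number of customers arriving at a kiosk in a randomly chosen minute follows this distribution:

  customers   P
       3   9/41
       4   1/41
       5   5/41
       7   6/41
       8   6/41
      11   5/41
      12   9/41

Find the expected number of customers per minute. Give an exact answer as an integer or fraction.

309/41

E[X] = (9/41)·3 + (1/41)·4 + (5/41)·5 + (6/41)·7 + (6/41)·8 + (5/41)·11 + (9/41)·12
     = 309/41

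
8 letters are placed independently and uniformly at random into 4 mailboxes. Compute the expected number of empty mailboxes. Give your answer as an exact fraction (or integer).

6561/16384

Let Xⱼ=1 if mailbox j is empty. P(Xⱼ=1) = ((4-1)/4)^8 = 6561/65536.
By linearity, E[#empty] = 4·6561/65536 = 6561/16384.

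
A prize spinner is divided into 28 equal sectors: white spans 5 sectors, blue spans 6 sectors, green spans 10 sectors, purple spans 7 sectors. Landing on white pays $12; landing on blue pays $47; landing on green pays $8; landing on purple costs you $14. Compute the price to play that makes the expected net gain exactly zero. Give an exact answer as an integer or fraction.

81/7 dollars

E[payout] = (5/28)·12 + (6/28)·47 + (10/28)·8 + (7/28)·(-14) = 81/7
Fair fee = E[payout] = 81/7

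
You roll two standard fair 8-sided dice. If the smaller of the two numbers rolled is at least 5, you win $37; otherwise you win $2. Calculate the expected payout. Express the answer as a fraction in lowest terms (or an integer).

E[payout] = (3/4)·2 + (1/4)·37 = 43/4

43/4 dollars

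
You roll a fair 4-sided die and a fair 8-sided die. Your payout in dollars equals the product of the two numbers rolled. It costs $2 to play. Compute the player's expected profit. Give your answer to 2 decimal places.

$9.25

Distribution of the product of the two numbers rolled: 1 w.p. 1/32, 2 w.p. 1/16, 3 w.p. 1/16, 4 w.p. 3/32, 5 w.p. 1/32, 6 w.p. 3/32, …
E[payout] = (1/32)·1 + (1/16)·2 + (1/16)·3 + (3/32)·4 + (1/32)·5 + (3/32)·6 + (1/32)·7 + (3/32)·8 + (1/32)·9 + (1/32)·10 + (3/32)·12 + (1/32)·14 + (1/32)·15 + (1/16)·16 + (1/32)·18 + (1/32)·20 + (1/32)·21 + (1/16)·24 + (1/32)·28 + (1/32)·32 = 45/4
Expected profit = 45/4 − 2 = 37/4 ≈ $9.25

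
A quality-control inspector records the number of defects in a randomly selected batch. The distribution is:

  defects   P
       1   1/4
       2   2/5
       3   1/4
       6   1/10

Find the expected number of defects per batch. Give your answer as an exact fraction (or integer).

E[X] = (1/4)·1 + (2/5)·2 + (1/4)·3 + (1/10)·6
     = 12/5

12/5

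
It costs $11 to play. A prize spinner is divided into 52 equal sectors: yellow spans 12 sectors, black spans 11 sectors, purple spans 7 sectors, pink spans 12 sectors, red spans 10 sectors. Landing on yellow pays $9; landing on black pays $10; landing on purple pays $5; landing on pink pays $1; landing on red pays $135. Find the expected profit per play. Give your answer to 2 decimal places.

$20.06

E[payout] = (12/52)·9 + (11/52)·10 + (7/52)·5 + (12/52)·1 + (10/52)·135 = 1615/52
Expected profit = 1615/52 − 11 = 1043/52 ≈ $20.06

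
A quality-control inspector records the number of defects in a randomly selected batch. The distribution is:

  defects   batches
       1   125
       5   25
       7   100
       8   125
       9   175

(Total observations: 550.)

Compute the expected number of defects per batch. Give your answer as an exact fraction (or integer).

Total = 550, so P(defects=1) = 125/550, etc.
E[X] = (5/22)·1 + (1/22)·5 + (2/11)·7 + (5/22)·8 + (7/22)·9
     = 141/22

141/22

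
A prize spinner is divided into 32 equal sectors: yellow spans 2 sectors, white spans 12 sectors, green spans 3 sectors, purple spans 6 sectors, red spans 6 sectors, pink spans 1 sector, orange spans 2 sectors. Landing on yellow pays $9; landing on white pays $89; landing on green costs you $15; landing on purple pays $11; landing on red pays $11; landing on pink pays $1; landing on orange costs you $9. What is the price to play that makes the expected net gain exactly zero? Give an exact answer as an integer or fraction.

E[payout] = (2/32)·9 + (12/32)·89 + (3/32)·(-15) + (6/32)·11 + (6/32)·11 + (1/32)·1 + (2/32)·(-9) = 289/8
Fair fee = E[payout] = 289/8

289/8 dollars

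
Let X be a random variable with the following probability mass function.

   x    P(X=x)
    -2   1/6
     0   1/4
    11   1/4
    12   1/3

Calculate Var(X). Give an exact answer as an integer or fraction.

5435/144

E[X] = (1/6)·(-2) + (1/4)·0 + (1/4)·11 + (1/3)·12 = 77/12
E[X²] = (1/6)·4 + (1/4)·0 + (1/4)·121 + (1/3)·144 = 947/12
Var(X) = 947/12 − (77/12)² = 5435/144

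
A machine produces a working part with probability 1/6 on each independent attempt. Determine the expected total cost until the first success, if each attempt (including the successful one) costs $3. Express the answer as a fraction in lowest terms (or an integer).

E[#attempts] = 1/p = 6; E[cost] = 3·6 = 18.

$18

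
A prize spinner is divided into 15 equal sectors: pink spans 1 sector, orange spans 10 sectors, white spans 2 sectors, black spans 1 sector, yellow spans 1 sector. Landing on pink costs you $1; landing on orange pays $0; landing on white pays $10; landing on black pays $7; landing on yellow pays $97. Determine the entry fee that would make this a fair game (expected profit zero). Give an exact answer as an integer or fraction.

E[payout] = (1/15)·(-1) + (10/15)·0 + (2/15)·10 + (1/15)·7 + (1/15)·97 = 41/5
Fair fee = E[payout] = 41/5

41/5 dollars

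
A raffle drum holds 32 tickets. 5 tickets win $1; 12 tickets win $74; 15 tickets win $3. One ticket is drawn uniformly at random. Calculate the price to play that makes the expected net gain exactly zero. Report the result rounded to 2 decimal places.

$29.31

E[payout] = (5/32)·1 + (12/32)·74 + (15/32)·3 = 469/16
Fair fee = E[payout] = 469/16 ≈ $29.31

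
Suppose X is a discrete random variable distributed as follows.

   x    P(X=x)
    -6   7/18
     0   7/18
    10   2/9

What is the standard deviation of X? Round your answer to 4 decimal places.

E[X] = -1/9, E[X²] = 326/9
Var(X) = E[X²] − (E[X])² = 326/9 − 1/81 = 2933/81
SD(X) = √(2933/81) ≈ 6.0175

6.0175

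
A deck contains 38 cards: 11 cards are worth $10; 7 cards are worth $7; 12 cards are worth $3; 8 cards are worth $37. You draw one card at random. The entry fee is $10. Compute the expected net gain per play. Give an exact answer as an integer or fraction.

E[payout] = (11/38)·10 + (7/38)·7 + (12/38)·3 + (8/38)·37 = 491/38
Expected profit = 491/38 − 10 = 111/38

111/38 dollars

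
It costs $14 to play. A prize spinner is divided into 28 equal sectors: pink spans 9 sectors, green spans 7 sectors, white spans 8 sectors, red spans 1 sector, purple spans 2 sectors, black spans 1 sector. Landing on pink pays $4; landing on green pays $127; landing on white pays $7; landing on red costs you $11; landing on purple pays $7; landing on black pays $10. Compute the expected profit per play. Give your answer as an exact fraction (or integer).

E[payout] = (9/28)·4 + (7/28)·127 + (8/28)·7 + (1/28)·(-11) + (2/28)·7 + (1/28)·10 = 71/2
Expected profit = 71/2 − 14 = 43/2

43/2 dollars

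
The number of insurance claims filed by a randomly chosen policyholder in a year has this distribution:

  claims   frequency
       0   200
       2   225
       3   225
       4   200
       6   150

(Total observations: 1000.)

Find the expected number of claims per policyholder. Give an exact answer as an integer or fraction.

113/40

Total = 1000, so P(claims=0) = 200/1000, etc.
E[X] = (1/5)·0 + (9/40)·2 + (9/40)·3 + (1/5)·4 + (3/20)·6
     = 113/40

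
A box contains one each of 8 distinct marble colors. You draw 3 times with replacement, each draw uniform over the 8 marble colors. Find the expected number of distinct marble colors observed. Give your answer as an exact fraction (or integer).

169/64

Let Xⱼ=1 if type j appears at least once. P(Xⱼ=1) = 1 − ((8−1)/8)^3 = 169/512.
E[#distinct] = 8·169/512 = 169/64.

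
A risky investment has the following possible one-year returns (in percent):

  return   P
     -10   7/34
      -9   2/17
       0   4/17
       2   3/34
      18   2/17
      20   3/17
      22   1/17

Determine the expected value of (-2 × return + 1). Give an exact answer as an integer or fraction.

-7

E[-2x+1] = (7/34)·21 + (2/17)·19 + (4/17)·1 + (3/34)·(-3) + (2/17)·(-35) + (3/17)·(-39) + (1/17)·(-43)
     = -7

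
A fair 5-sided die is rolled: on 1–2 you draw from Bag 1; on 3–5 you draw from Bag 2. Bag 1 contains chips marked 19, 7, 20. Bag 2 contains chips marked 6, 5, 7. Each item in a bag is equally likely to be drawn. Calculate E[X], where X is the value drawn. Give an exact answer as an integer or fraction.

E[X | Bag 1] = (19 + 7 + 20)/3 = 46/3
E[X | Bag 2] = (6 + 5 + 7)/3 = 6
E[X] = (2/5)·46/3 + (3/5)·6 = 146/15

146/15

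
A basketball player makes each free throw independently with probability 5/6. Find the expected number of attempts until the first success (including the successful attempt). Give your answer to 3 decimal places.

For a geometric distribution, E[trials] = 1/p = 1/(5/6) = 6/5.
≈ 1.200

1.200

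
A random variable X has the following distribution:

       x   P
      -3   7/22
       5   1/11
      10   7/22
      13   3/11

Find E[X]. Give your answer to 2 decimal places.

6.23

E[X] = (7/22)·(-3) + (1/11)·5 + (7/22)·10 + (3/11)·13
     = 137/22 ≈ 6.23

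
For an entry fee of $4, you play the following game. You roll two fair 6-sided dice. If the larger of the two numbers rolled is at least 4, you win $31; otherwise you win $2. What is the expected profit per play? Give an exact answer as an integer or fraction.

E[payout] = (1/4)·2 + (3/4)·31 = 95/4
Expected profit = 95/4 − 4 = 79/4

79/4 dollars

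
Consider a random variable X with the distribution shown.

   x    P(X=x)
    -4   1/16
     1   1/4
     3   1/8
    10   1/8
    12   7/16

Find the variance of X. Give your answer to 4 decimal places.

E[X] = (1/16)·(-4) + (1/4)·1 + (1/8)·3 + (1/8)·10 + (7/16)·12 = 55/8
E[X²] = (1/16)·16 + (1/4)·1 + (1/8)·9 + (1/8)·100 + (7/16)·144 = 623/8
Var(X) = 623/8 − (55/8)² = 1959/64 ≈ 30.6094

30.6094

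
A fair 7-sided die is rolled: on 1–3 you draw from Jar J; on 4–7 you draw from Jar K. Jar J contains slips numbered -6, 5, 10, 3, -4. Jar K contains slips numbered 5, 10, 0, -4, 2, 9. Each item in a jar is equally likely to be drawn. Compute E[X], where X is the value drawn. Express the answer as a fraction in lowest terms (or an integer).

292/105

E[X | Jar J] = (-6 + 5 + 10 + 3 − 4)/5 = 8/5
E[X | Jar K] = (5 + 10 + 0 − 4 + 2 + 9)/6 = 11/3
E[X] = (3/7)·8/5 + (4/7)·11/3 = 292/105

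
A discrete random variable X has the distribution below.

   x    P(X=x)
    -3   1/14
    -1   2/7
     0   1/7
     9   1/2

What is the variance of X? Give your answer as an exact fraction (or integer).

E[X] = (1/14)·(-3) + (2/7)·(-1) + (1/7)·0 + (1/2)·9 = 4
E[X²] = (1/14)·9 + (2/7)·1 + (1/7)·0 + (1/2)·81 = 290/7
Var(X) = 290/7 − (4)² = 178/7

178/7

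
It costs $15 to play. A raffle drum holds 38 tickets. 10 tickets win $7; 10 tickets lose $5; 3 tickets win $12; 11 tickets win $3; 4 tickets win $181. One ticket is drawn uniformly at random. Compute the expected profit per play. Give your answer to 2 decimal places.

$6.39

E[payout] = (10/38)·7 + (10/38)·(-5) + (3/38)·12 + (11/38)·3 + (4/38)·181 = 813/38
Expected profit = 813/38 − 15 = 243/38 ≈ $6.39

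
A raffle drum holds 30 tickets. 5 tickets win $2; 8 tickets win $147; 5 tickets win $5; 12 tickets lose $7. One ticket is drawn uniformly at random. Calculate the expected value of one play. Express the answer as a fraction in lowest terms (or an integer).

1127/30 dollars

E[payout] = (5/30)·2 + (8/30)·147 + (5/30)·5 + (12/30)·(-7) = 1127/30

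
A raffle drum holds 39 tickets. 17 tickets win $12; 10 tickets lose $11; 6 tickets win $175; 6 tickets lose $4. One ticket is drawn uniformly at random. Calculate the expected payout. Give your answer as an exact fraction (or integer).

1120/39 dollars

E[payout] = (17/39)·12 + (10/39)·(-11) + (6/39)·175 + (6/39)·(-4) = 1120/39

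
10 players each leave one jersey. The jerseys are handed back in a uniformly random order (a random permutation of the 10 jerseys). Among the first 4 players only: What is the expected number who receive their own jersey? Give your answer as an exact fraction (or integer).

2/5

Let Xᵢ = 1 if person i gets their own jersey. For each i, P(Xᵢ=1) = 1/10.
By linearity of expectation, E[X₁+…+X_4] = 4·(1/10) = 2/5.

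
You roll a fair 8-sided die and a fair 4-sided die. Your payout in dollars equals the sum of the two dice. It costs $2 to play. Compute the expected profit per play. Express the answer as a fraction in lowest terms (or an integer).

Distribution of the sum of the two dice: 2 w.p. 1/32, 3 w.p. 1/16, 4 w.p. 3/32, 5 w.p. 1/8, 6 w.p. 1/8, 7 w.p. 1/8, …
E[payout] = (1/32)·2 + (1/16)·3 + (3/32)·4 + (1/8)·5 + (1/8)·6 + (1/8)·7 + (1/8)·8 + (1/8)·9 + (3/32)·10 + (1/16)·11 + (1/32)·12 = 7
Expected profit = 7 − 2 = 5

$5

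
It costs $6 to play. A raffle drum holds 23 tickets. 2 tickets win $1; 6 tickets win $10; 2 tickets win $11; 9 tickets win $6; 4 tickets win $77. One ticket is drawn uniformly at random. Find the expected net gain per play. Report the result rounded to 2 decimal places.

$13.39

E[payout] = (2/23)·1 + (6/23)·10 + (2/23)·11 + (9/23)·6 + (4/23)·77 = 446/23
Expected profit = 446/23 − 6 = 308/23 ≈ $13.39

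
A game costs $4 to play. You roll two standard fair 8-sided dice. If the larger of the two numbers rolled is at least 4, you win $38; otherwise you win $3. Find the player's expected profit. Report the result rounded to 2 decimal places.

E[payout] = (9/64)·3 + (55/64)·38 = 2117/64
Expected profit = 2117/64 − 4 = 1861/64 ≈ $29.08

$29.08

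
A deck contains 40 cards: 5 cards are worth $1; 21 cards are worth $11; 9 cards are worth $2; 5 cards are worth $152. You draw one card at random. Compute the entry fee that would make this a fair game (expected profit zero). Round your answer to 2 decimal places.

E[payout] = (5/40)·1 + (21/40)·11 + (9/40)·2 + (5/40)·152 = 507/20
Fair fee = E[payout] = 507/20 ≈ $25.35

$25.35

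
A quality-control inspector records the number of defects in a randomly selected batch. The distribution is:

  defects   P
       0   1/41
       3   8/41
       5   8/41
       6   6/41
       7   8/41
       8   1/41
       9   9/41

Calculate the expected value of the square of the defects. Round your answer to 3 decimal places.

E[X²] = (1/41)·0 + (8/41)·9 + (8/41)·25 + (6/41)·36 + (8/41)·49 + (1/41)·64 + (9/41)·81
     = 1673/41 ≈ 40.805

40.805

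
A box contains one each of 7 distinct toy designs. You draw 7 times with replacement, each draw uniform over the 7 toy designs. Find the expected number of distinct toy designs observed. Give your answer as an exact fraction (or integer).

543607/117649

Let Xⱼ=1 if type j appears at least once. P(Xⱼ=1) = 1 − ((7−1)/7)^7 = 543607/823543.
E[#distinct] = 7·543607/823543 = 543607/117649.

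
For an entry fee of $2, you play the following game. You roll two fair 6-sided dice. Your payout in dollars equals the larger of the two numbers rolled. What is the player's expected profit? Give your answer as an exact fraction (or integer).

Distribution of the larger of the two numbers rolled: 1 w.p. 1/36, 2 w.p. 1/12, 3 w.p. 5/36, 4 w.p. 7/36, 5 w.p. 1/4, 6 w.p. 11/36
E[payout] = (1/36)·1 + (1/12)·2 + (5/36)·3 + (7/36)·4 + (1/4)·5 + (11/36)·6 = 161/36
Expected profit = 161/36 − 2 = 89/36

89/36 dollars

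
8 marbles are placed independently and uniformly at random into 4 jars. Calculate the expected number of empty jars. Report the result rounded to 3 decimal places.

Let Xⱼ=1 if jar j is empty. P(Xⱼ=1) = ((4-1)/4)^8 = 6561/65536.
By linearity, E[#empty] = 4·6561/65536 = 6561/16384.
≈ 0.400

0.400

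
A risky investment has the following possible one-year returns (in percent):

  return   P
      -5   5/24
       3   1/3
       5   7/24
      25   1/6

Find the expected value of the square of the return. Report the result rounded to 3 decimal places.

119.667

E[X²] = (5/24)·25 + (1/3)·9 + (7/24)·25 + (1/6)·625
     = 359/3 ≈ 119.667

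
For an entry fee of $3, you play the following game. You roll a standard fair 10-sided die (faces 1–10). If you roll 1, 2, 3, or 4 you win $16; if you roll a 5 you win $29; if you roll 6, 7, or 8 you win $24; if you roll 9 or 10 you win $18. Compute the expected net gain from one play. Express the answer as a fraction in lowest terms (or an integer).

E[payout] = (2/5)·16 + (1/5)·18 + (3/10)·24 + (1/10)·29 = 201/10
Expected profit = 201/10 − 3 = 171/10

171/10 dollars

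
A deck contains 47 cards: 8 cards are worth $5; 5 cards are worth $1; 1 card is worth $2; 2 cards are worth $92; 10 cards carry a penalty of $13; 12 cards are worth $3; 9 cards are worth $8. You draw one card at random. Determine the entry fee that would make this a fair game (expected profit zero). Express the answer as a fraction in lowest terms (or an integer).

209/47 dollars

E[payout] = (8/47)·5 + (5/47)·1 + (1/47)·2 + (2/47)·92 + (10/47)·(-13) + (12/47)·3 + (9/47)·8 = 209/47
Fair fee = E[payout] = 209/47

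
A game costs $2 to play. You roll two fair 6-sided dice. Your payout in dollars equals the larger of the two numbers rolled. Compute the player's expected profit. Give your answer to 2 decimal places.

Distribution of the larger of the two numbers rolled: 1 w.p. 1/36, 2 w.p. 1/12, 3 w.p. 5/36, 4 w.p. 7/36, 5 w.p. 1/4, 6 w.p. 11/36
E[payout] = (1/36)·1 + (1/12)·2 + (5/36)·3 + (7/36)·4 + (1/4)·5 + (11/36)·6 = 161/36
Expected profit = 161/36 − 2 = 89/36 ≈ $2.47

$2.47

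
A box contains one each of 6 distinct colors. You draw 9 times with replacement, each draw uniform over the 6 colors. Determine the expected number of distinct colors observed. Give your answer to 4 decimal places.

4.8372

Let Xⱼ=1 if type j appears at least once. P(Xⱼ=1) = 1 − ((6−1)/6)^9 = 8124571/10077696.
E[#distinct] = 6·8124571/10077696 = 8124571/1679616.
≈ 4.8372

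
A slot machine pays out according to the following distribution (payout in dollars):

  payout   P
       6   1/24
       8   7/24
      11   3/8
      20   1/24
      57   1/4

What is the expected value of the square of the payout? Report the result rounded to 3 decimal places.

894.458

E[X²] = (1/24)·36 + (7/24)·64 + (3/8)·121 + (1/24)·400 + (1/4)·3249
     = 21467/24 ≈ 894.458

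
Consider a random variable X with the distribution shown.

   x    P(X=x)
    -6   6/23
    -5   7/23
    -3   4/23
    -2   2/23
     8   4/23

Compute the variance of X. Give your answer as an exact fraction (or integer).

12868/529

E[X] = (6/23)·(-6) + (7/23)·(-5) + (4/23)·(-3) + (2/23)·(-2) + (4/23)·8 = -55/23
E[X²] = (6/23)·36 + (7/23)·25 + (4/23)·9 + (2/23)·4 + (4/23)·64 = 691/23
Var(X) = 691/23 − (-55/23)² = 12868/529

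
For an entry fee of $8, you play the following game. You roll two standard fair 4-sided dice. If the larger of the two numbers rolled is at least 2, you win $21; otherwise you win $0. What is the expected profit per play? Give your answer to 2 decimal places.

$11.69

E[payout] = (1/16)·0 + (15/16)·21 = 315/16
Expected profit = 315/16 − 8 = 187/16 ≈ $11.69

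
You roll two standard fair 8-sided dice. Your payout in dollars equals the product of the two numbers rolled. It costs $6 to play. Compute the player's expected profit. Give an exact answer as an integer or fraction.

Distribution of the product of the two numbers rolled: 1 w.p. 1/64, 2 w.p. 1/32, 3 w.p. 1/32, 4 w.p. 3/64, 5 w.p. 1/32, 6 w.p. 1/16, …
E[payout] = (1/64)·1 + (1/32)·2 + (1/32)·3 + (3/64)·4 + (1/32)·5 + (1/16)·6 + (1/32)·7 + (1/16)·8 + (1/64)·9 + (1/32)·10 + (1/16)·12 + (1/32)·14 + (1/32)·15 + (3/64)·16 + (1/32)·18 + (1/32)·20 + (1/32)·21 + (1/16)·24 + (1/64)·25 + (1/32)·28 + (1/32)·30 + (1/32)·32 + (1/32)·35 + (1/64)·36 + (1/32)·40 + (1/32)·42 + (1/32)·48 + (1/64)·49 + (1/32)·56 + (1/64)·64 = 81/4
Expected profit = 81/4 − 6 = 57/4

57/4 dollars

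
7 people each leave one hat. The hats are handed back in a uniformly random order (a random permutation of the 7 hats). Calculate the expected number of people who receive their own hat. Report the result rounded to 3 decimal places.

Let Xᵢ = 1 if person i gets their own hat. For each i, P(Xᵢ=1) = 1/7.
By linearity of expectation, E[X₁+…+X_7] = 7·(1/7) = 1.
≈ 1.000

1.000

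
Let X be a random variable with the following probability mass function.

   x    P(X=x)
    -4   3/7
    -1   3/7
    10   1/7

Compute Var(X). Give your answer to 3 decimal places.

E[X] = (3/7)·(-4) + (3/7)·(-1) + (1/7)·10 = -5/7
E[X²] = (3/7)·16 + (3/7)·1 + (1/7)·100 = 151/7
Var(X) = 151/7 − (-5/7)² = 1032/49 ≈ 21.061

21.061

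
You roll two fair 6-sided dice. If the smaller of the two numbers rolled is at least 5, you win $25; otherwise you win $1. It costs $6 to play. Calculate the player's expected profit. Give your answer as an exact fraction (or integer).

E[payout] = (8/9)·1 + (1/9)·25 = 11/3
Expected profit = 11/3 − 6 = -7/3

-7/3 dollars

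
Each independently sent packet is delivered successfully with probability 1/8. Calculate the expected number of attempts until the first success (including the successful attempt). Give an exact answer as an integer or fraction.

8

For a geometric distribution, E[trials] = 1/p = 1/(1/8) = 8.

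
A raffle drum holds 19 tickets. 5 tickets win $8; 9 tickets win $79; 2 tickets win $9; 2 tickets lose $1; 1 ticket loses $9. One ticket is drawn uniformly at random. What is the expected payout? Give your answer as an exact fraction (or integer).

758/19 dollars

E[payout] = (5/19)·8 + (9/19)·79 + (2/19)·9 + (2/19)·(-1) + (1/19)·(-9) = 758/19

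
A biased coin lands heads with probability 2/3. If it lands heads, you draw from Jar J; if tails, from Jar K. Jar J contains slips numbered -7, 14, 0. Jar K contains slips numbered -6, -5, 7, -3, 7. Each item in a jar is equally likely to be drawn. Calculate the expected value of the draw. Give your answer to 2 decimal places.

1.56

E[X | Jar J] = (-7 + 14 + 0)/3 = 7/3
E[X | Jar K] = (-6 − 5 + 7 − 3 + 7)/5 = 0
E[X] = (2/3)·7/3 + (1/3)·0 = 14/9 ≈ 1.56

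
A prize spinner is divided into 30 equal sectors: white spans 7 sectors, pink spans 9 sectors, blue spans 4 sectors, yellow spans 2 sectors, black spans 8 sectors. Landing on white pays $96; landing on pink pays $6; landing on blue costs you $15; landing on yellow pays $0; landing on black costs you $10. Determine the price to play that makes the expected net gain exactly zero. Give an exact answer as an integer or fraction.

E[payout] = (7/30)·96 + (9/30)·6 + (4/30)·(-15) + (2/30)·0 + (8/30)·(-10) = 293/15
Fair fee = E[payout] = 293/15

293/15 dollars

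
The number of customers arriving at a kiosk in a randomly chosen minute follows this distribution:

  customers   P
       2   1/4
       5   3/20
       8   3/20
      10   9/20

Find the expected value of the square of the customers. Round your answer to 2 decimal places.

E[X²] = (1/4)·4 + (3/20)·25 + (3/20)·64 + (9/20)·100
     = 1187/20 ≈ 59.35

59.35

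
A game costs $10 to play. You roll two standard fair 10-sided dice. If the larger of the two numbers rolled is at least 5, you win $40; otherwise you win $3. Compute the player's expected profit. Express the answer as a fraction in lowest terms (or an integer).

E[payout] = (4/25)·3 + (21/25)·40 = 852/25
Expected profit = 852/25 − 10 = 602/25

602/25 dollars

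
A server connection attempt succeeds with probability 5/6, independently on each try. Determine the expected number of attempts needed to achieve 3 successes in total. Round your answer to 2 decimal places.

3.60

By linearity (sum of 3 independent geometric waits), E[trials] = 3/p = 3/(5/6) = 18/5.
≈ 3.60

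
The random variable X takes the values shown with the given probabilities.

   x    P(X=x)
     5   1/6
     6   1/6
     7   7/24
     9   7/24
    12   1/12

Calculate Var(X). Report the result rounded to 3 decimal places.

E[X] = (1/6)·5 + (1/6)·6 + (7/24)·7 + (7/24)·9 + (1/12)·12 = 15/2
E[X²] = (1/6)·25 + (1/6)·36 + (7/24)·49 + (7/24)·81 + (1/12)·144 = 721/12
Var(X) = 721/12 − (15/2)² = 23/6 ≈ 3.833

3.833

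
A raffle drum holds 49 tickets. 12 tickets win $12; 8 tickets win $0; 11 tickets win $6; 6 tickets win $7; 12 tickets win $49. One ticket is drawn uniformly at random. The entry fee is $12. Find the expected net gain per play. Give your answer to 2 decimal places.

$5.14

E[payout] = (12/49)·12 + (8/49)·0 + (11/49)·6 + (6/49)·7 + (12/49)·49 = 120/7
Expected profit = 120/7 − 12 = 36/7 ≈ $5.14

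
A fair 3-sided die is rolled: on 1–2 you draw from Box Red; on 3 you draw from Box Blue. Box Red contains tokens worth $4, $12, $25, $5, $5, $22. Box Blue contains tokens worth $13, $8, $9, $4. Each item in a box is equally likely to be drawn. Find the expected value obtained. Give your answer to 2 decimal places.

E[X | Box Red] = (4 + 12 + 25 + 5 + 5 + 22)/6 = 73/6
E[X | Box Blue] = (13 + 8 + 9 + 4)/4 = 17/2
E[X] = (2/3)·73/6 + (1/3)·17/2 = 197/18 ≈ 10.94

$10.94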